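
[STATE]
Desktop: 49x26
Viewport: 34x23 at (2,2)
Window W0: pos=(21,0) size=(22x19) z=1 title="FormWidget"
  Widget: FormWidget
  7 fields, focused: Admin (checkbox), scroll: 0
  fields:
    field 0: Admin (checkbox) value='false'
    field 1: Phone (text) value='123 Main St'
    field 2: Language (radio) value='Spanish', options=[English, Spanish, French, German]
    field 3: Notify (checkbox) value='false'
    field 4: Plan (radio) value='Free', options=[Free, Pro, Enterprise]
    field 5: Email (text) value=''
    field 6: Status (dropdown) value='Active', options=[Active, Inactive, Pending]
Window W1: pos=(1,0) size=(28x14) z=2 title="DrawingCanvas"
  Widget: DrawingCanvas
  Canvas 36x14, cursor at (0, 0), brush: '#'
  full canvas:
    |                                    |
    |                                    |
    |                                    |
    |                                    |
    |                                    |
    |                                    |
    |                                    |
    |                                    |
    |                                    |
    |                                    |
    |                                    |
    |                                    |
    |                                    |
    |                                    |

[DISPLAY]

──────────────────────────┨───────
+                         ┃:      
                          ┃:      
                          ┃age:   
                          ┃y:     
                          ┃       
                          ┃:      
                          ┃s:     
                          ┃       
                          ┃       
                          ┃       
━━━━━━━━━━━━━━━━━━━━━━━━━━┛       
                   ┃              
                   ┃              
                   ┃              
                   ┃              
                   ┗━━━━━━━━━━━━━━
                                  
                                  
                                  
                                  
                                  
                                  


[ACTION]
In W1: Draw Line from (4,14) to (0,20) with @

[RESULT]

──────────────────────────┨───────
+                   @     ┃:      
                  @@      ┃:      
                 @        ┃age:   
               @@         ┃y:     
              @           ┃       
                          ┃:      
                          ┃s:     
                          ┃       
                          ┃       
                          ┃       
━━━━━━━━━━━━━━━━━━━━━━━━━━┛       
                   ┃              
                   ┃              
                   ┃              
                   ┃              
                   ┗━━━━━━━━━━━━━━
                                  
                                  
                                  
                                  
                                  
                                  


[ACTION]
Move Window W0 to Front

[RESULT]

───────────────────┠──────────────
+                  ┃> Admin:      
                  @┃  Phone:      
                 @ ┃  Language:   
               @@  ┃  Notify:     
              @    ┃  Plan:       
                   ┃  Email:      
                   ┃  Status:     
                   ┃              
                   ┃              
                   ┃              
━━━━━━━━━━━━━━━━━━━┃              
                   ┃              
                   ┃              
                   ┃              
                   ┃              
                   ┗━━━━━━━━━━━━━━
                                  
                                  
                                  
                                  
                                  
                                  


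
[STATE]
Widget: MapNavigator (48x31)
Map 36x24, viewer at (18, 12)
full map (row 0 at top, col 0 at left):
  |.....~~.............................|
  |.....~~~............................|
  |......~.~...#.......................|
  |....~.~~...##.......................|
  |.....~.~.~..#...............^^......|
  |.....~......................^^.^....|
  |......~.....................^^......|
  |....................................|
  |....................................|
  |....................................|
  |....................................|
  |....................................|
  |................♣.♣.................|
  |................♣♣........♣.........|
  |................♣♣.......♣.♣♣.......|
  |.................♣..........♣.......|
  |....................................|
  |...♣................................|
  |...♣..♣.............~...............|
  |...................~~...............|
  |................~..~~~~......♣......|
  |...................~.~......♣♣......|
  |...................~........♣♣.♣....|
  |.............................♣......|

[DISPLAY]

                                                
                                                
                                                
      .....~~.............................      
      .....~~~............................      
      ......~.~...#.......................      
      ....~.~~...##.......................      
      .....~.~.~..#...............^^......      
      .....~......................^^.^....      
      ......~.....................^^......      
      ....................................      
      ....................................      
      ....................................      
      ....................................      
      ....................................      
      ................♣.@.................      
      ................♣♣........♣.........      
      ................♣♣.......♣.♣♣.......      
      .................♣..........♣.......      
      ....................................      
      ...♣................................      
      ...♣..♣.............~...............      
      ...................~~...............      
      ................~..~~~~......♣......      
      ...................~.~......♣♣......      
      ...................~........♣♣.♣....      
      .............................♣......      
                                                
                                                
                                                
                                                


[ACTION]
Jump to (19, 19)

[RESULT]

     .....~.~.~..#...............^^......       
     .....~......................^^.^....       
     ......~.....................^^......       
     ....................................       
     ....................................       
     ....................................       
     ....................................       
     ....................................       
     ................♣.♣.................       
     ................♣♣........♣.........       
     ................♣♣.......♣.♣♣.......       
     .................♣..........♣.......       
     ....................................       
     ...♣................................       
     ...♣..♣.............~...............       
     ...................@~...............       
     ................~..~~~~......♣......       
     ...................~.~......♣♣......       
     ...................~........♣♣.♣....       
     .............................♣......       
                                                
                                                
                                                
                                                
                                                
                                                
                                                
                                                
                                                
                                                
                                                


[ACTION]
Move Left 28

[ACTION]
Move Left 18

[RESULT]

                        .....~.~.~..#...........
                        .....~..................
                        ......~.................
                        ........................
                        ........................
                        ........................
                        ........................
                        ........................
                        ................♣.♣.....
                        ................♣♣......
                        ................♣♣......
                        .................♣......
                        ........................
                        ...♣....................
                        ...♣..♣.............~...
                        @..................~~...
                        ................~..~~~~.
                        ...................~.~..
                        ...................~....
                        ........................
                                                
                                                
                                                
                                                
                                                
                                                
                                                
                                                
                                                
                                                
                                                


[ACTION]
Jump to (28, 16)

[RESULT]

.~~~............................                
..~.~...#.......................                
~.~~...##.......................                
.~.~.~..#...............^^......                
.~......................^^.^....                
..~.....................^^......                
................................                
................................                
................................                
................................                
................................                
............♣.♣.................                
............♣♣........♣.........                
............♣♣.......♣.♣♣.......                
.............♣..........♣.......                
........................@.......                
................................                
..♣.............~...............                
...............~~...............                
............~..~~~~......♣......                
...............~.~......♣♣......                
...............~........♣♣.♣....                
.........................♣......                
                                                
                                                
                                                
                                                
                                                
                                                
                                                
                                                


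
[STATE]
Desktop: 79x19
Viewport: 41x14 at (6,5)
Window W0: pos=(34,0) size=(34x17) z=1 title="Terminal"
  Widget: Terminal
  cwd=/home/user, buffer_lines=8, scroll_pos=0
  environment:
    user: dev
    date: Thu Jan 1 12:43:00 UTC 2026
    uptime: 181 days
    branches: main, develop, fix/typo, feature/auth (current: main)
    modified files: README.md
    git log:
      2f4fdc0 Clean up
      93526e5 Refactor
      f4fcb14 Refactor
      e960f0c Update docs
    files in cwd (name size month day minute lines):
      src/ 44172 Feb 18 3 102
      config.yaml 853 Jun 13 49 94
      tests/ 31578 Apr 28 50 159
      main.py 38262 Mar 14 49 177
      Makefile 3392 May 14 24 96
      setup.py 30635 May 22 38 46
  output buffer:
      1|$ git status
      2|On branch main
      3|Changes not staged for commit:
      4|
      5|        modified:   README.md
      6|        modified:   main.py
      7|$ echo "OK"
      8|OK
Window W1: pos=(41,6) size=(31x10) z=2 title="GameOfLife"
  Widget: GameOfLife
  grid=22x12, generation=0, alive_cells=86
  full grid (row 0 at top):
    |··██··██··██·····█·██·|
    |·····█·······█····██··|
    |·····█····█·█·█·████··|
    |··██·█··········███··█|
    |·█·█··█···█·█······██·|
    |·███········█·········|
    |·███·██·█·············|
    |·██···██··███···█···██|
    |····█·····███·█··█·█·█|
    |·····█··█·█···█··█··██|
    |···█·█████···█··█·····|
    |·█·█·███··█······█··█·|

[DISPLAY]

                            ┃Changes not 
                            ┃      ┏━━━━━
                            ┃      ┃ Game
                            ┃      ┠─────
                            ┃$ echo┃Gen: 
                            ┃OK    ┃··██·
                            ┃$ █   ┃·█·█·
                            ┃      ┃·███·
                            ┃      ┃·███·
                            ┃      ┃·██··
                            ┃      ┗━━━━━
                            ┗━━━━━━━━━━━━
                                         
                                         


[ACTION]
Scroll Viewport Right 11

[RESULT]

                 ┃Changes not staged for 
                 ┃      ┏━━━━━━━━━━━━━━━━
                 ┃      ┃ GameOfLife     
                 ┃      ┠────────────────
                 ┃$ echo┃Gen: 0          
                 ┃OK    ┃··██·█··········
                 ┃$ █   ┃·█·█··█···█·█···
                 ┃      ┃·███········█···
                 ┃      ┃·███·██·█·······
                 ┃      ┃·██···██··███···
                 ┃      ┗━━━━━━━━━━━━━━━━
                 ┗━━━━━━━━━━━━━━━━━━━━━━━
                                         
                                         


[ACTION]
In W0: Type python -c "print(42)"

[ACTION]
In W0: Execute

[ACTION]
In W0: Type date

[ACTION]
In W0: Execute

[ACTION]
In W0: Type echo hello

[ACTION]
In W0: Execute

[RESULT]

                 ┃        modified:   REA
                 ┃      ┏━━━━━━━━━━━━━━━━
                 ┃$ echo┃ GameOfLife     
                 ┃OK    ┠────────────────
                 ┃$ pyth┃Gen: 0          
                 ┃42    ┃··██·█··········
                 ┃$ date┃·█·█··█···█·█···
                 ┃Thu Ja┃·███········█···
                 ┃$ echo┃·███·██·█·······
                 ┃hello ┃·██···██··███···
                 ┃$ █   ┗━━━━━━━━━━━━━━━━
                 ┗━━━━━━━━━━━━━━━━━━━━━━━
                                         
                                         


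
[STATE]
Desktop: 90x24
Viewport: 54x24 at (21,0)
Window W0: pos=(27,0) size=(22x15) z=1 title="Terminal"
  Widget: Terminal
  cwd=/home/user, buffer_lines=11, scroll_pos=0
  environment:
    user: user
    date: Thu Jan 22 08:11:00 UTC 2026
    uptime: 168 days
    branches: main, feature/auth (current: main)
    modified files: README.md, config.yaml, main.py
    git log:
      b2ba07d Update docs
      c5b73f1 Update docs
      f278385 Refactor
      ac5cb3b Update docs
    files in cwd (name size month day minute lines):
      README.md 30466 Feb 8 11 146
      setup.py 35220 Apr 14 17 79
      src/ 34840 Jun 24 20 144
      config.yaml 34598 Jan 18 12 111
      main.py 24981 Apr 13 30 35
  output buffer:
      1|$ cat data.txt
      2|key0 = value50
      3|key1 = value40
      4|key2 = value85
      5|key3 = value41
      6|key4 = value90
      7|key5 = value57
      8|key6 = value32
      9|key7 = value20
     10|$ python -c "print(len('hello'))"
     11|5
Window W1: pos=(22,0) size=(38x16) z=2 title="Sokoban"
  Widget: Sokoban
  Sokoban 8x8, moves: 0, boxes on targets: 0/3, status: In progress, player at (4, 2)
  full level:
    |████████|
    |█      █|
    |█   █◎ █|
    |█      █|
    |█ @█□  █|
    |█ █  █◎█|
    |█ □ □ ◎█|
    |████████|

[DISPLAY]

 ┏━━━━━━━━━━━━━━━━━━━━━━━━━━━━━━━━━━━━┓               
 ┃ Sokoban                            ┃               
 ┠────────────────────────────────────┨               
 ┃████████                            ┃               
 ┃█      █                            ┃               
 ┃█   █◎ █                            ┃               
 ┃█      █                            ┃               
 ┃█ @█□  █                            ┃               
 ┃█ █  █◎█                            ┃               
 ┃█ □ □ ◎█                            ┃               
 ┃████████                            ┃               
 ┃Moves: 0  0/3                       ┃               
 ┃                                    ┃               
 ┃                                    ┃               
 ┃                                    ┃               
 ┗━━━━━━━━━━━━━━━━━━━━━━━━━━━━━━━━━━━━┛               
                                                      
                                                      
                                                      
                                                      
                                                      
                                                      
                                                      
                                                      


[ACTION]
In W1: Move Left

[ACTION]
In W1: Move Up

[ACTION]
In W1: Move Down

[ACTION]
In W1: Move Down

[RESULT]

 ┏━━━━━━━━━━━━━━━━━━━━━━━━━━━━━━━━━━━━┓               
 ┃ Sokoban                            ┃               
 ┠────────────────────────────────────┨               
 ┃████████                            ┃               
 ┃█      █                            ┃               
 ┃█   █◎ █                            ┃               
 ┃█      █                            ┃               
 ┃█  █□  █                            ┃               
 ┃█@█  █◎█                            ┃               
 ┃█ □ □ ◎█                            ┃               
 ┃████████                            ┃               
 ┃Moves: 4  0/3                       ┃               
 ┃                                    ┃               
 ┃                                    ┃               
 ┃                                    ┃               
 ┗━━━━━━━━━━━━━━━━━━━━━━━━━━━━━━━━━━━━┛               
                                                      
                                                      
                                                      
                                                      
                                                      
                                                      
                                                      
                                                      


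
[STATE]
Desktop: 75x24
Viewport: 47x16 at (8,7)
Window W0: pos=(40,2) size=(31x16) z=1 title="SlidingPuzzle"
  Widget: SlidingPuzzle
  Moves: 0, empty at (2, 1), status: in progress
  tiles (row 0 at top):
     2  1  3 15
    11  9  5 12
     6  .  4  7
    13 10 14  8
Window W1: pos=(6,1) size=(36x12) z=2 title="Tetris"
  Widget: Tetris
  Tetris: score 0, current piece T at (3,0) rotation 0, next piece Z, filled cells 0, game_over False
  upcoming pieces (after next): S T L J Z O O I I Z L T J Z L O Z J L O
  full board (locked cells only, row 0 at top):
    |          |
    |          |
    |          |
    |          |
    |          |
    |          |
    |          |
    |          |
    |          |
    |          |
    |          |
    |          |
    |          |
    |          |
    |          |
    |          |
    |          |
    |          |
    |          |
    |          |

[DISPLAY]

         │                       ┃────┼────┼───
         │                       ┃ 11 │  9 │  5
         │                       ┃────┼────┼───
         │Score:                 ┃  6 │    │  4
         │0                      ┃────┼────┼───
━━━━━━━━━━━━━━━━━━━━━━━━━━━━━━━━━┛ 13 │ 10 │ 14
                                ┃└────┴────┴───
                                ┃Moves: 0      
                                ┃              
                                ┃              
                                ┗━━━━━━━━━━━━━━
                                               
                                               
                                               
                                               
                                               


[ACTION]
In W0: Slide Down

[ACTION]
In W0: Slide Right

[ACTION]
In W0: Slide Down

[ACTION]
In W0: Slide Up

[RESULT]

         │                       ┃────┼────┼───
         │                       ┃    │ 11 │  5
         │                       ┃────┼────┼───
         │Score:                 ┃  6 │  9 │  4
         │0                      ┃────┼────┼───
━━━━━━━━━━━━━━━━━━━━━━━━━━━━━━━━━┛ 13 │ 10 │ 14
                                ┃└────┴────┴───
                                ┃Moves: 4      
                                ┃              
                                ┃              
                                ┗━━━━━━━━━━━━━━
                                               
                                               
                                               
                                               
                                               


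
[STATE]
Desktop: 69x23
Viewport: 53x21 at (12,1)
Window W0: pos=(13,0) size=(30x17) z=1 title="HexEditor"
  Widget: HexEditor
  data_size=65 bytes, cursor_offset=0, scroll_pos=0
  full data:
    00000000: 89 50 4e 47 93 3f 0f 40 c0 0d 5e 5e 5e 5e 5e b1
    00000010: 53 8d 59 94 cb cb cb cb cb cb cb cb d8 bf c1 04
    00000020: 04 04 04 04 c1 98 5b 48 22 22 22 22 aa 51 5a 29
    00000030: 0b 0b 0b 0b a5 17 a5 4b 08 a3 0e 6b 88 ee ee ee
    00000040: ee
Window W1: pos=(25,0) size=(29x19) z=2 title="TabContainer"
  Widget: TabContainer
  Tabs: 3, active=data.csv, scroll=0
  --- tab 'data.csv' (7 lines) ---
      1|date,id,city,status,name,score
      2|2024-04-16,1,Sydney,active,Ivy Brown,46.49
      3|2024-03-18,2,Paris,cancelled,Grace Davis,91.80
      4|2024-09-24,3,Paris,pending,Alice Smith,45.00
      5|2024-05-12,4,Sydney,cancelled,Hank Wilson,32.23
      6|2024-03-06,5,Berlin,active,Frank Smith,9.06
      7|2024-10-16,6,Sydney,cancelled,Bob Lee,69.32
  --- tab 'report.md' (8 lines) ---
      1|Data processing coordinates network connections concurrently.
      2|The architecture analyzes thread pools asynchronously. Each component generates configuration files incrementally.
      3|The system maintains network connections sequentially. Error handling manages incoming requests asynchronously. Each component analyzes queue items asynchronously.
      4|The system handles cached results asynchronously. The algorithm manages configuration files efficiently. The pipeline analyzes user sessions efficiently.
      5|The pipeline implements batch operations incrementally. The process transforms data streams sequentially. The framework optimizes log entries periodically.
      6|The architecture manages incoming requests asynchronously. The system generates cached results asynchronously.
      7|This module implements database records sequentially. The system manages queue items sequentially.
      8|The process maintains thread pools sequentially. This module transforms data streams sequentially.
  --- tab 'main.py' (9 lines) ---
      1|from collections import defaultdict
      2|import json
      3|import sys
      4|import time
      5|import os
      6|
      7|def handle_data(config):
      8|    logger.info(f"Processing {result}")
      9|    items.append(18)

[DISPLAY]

 ┃ HexEditor ┃ TabContainer              ┃           
 ┠───────────┠───────────────────────────┨           
 ┃00000000  8┃[data.csv]│ report.md │ mai┃           
 ┃00000010  5┃───────────────────────────┃           
 ┃00000020  0┃date,id,city,status,name,sc┃           
 ┃00000030  0┃2024-04-16,1,Sydney,active,┃           
 ┃00000040  e┃2024-03-18,2,Paris,cancelle┃           
 ┃           ┃2024-09-24,3,Paris,pending,┃           
 ┃           ┃2024-05-12,4,Sydney,cancell┃           
 ┃           ┃2024-03-06,5,Berlin,active,┃           
 ┃           ┃2024-10-16,6,Sydney,cancell┃           
 ┃           ┃                           ┃           
 ┃           ┃                           ┃           
 ┃           ┃                           ┃           
 ┃           ┃                           ┃           
 ┗━━━━━━━━━━━┃                           ┃           
             ┃                           ┃           
             ┗━━━━━━━━━━━━━━━━━━━━━━━━━━━┛           
                                                     
                                                     
                                                     


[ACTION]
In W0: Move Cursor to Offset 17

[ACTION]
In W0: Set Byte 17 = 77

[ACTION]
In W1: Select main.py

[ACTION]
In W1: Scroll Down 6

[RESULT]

 ┃ HexEditor ┃ TabContainer              ┃           
 ┠───────────┠───────────────────────────┨           
 ┃00000000  8┃ data.csv │ report.md │[mai┃           
 ┃00000010  5┃───────────────────────────┃           
 ┃00000020  0┃def handle_data(config):   ┃           
 ┃00000030  0┃    logger.info(f"Processin┃           
 ┃00000040  e┃    items.append(18)       ┃           
 ┃           ┃                           ┃           
 ┃           ┃                           ┃           
 ┃           ┃                           ┃           
 ┃           ┃                           ┃           
 ┃           ┃                           ┃           
 ┃           ┃                           ┃           
 ┃           ┃                           ┃           
 ┃           ┃                           ┃           
 ┗━━━━━━━━━━━┃                           ┃           
             ┃                           ┃           
             ┗━━━━━━━━━━━━━━━━━━━━━━━━━━━┛           
                                                     
                                                     
                                                     


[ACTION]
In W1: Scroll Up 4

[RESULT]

 ┃ HexEditor ┃ TabContainer              ┃           
 ┠───────────┠───────────────────────────┨           
 ┃00000000  8┃ data.csv │ report.md │[mai┃           
 ┃00000010  5┃───────────────────────────┃           
 ┃00000020  0┃import sys                 ┃           
 ┃00000030  0┃import time                ┃           
 ┃00000040  e┃import os                  ┃           
 ┃           ┃                           ┃           
 ┃           ┃def handle_data(config):   ┃           
 ┃           ┃    logger.info(f"Processin┃           
 ┃           ┃    items.append(18)       ┃           
 ┃           ┃                           ┃           
 ┃           ┃                           ┃           
 ┃           ┃                           ┃           
 ┃           ┃                           ┃           
 ┗━━━━━━━━━━━┃                           ┃           
             ┃                           ┃           
             ┗━━━━━━━━━━━━━━━━━━━━━━━━━━━┛           
                                                     
                                                     
                                                     


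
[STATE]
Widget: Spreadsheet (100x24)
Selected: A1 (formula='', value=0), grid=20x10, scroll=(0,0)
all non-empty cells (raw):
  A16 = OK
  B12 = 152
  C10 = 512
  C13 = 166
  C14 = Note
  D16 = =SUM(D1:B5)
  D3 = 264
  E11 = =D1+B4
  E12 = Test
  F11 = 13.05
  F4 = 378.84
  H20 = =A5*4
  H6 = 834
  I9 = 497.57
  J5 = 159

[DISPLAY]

A1:                                                                                                 
       A       B       C       D       E       F       G       H       I       J                    
----------------------------------------------------------------------------------------------------
  1      [0]       0       0       0       0       0       0       0       0       0                
  2        0       0       0       0       0       0       0       0       0       0                
  3        0       0       0     264       0       0       0       0       0       0                
  4        0       0       0       0       0  378.84       0       0       0       0                
  5        0       0       0       0       0       0       0       0       0     159                
  6        0       0       0       0       0       0       0     834       0       0                
  7        0       0       0       0       0       0       0       0       0       0                
  8        0       0       0       0       0       0       0       0       0       0                
  9        0       0       0       0       0       0       0       0  497.57       0                
 10        0       0     512       0       0       0       0       0       0       0                
 11        0       0       0       0       0   13.05       0       0       0       0                
 12        0     152       0       0Test           0       0       0       0       0                
 13        0       0     166       0       0       0       0       0       0       0                
 14        0       0Note           0       0       0       0       0       0       0                
 15        0       0       0       0       0       0       0       0       0       0                
 16 OK             0       0     264       0       0       0       0       0       0                
 17        0       0       0       0       0       0       0       0       0       0                
 18        0       0       0       0       0       0       0       0       0       0                
 19        0       0       0       0       0       0       0       0       0       0                
 20        0       0       0       0       0       0       0       0       0       0                
                                                                                                    


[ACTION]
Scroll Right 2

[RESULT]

A1:                                                                                                 
       C       D       E       F       G       H       I       J                                    
----------------------------------------------------------------------------------------------------
  1        0       0       0       0       0       0       0       0                                
  2        0       0       0       0       0       0       0       0                                
  3        0     264       0       0       0       0       0       0                                
  4        0       0       0  378.84       0       0       0       0                                
  5        0       0       0       0       0       0       0     159                                
  6        0       0       0       0       0     834       0       0                                
  7        0       0       0       0       0       0       0       0                                
  8        0       0       0       0       0       0       0       0                                
  9        0       0       0       0       0       0  497.57       0                                
 10      512       0       0       0       0       0       0       0                                
 11        0       0       0   13.05       0       0       0       0                                
 12        0       0Test           0       0       0       0       0                                
 13      166       0       0       0       0       0       0       0                                
 14 Note           0       0       0       0       0       0       0                                
 15        0       0       0       0       0       0       0       0                                
 16        0     264       0       0       0       0       0       0                                
 17        0       0       0       0       0       0       0       0                                
 18        0       0       0       0       0       0       0       0                                
 19        0       0       0       0       0       0       0       0                                
 20        0       0       0       0       0       0       0       0                                
                                                                                                    


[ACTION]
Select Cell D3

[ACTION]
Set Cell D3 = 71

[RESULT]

D3: 71                                                                                              
       C       D       E       F       G       H       I       J                                    
----------------------------------------------------------------------------------------------------
  1        0       0       0       0       0       0       0       0                                
  2        0       0       0       0       0       0       0       0                                
  3        0    [71]       0       0       0       0       0       0                                
  4        0       0       0  378.84       0       0       0       0                                
  5        0       0       0       0       0       0       0     159                                
  6        0       0       0       0       0     834       0       0                                
  7        0       0       0       0       0       0       0       0                                
  8        0       0       0       0       0       0       0       0                                
  9        0       0       0       0       0       0  497.57       0                                
 10      512       0       0       0       0       0       0       0                                
 11        0       0       0   13.05       0       0       0       0                                
 12        0       0Test           0       0       0       0       0                                
 13      166       0       0       0       0       0       0       0                                
 14 Note           0       0       0       0       0       0       0                                
 15        0       0       0       0       0       0       0       0                                
 16        0      71       0       0       0       0       0       0                                
 17        0       0       0       0       0       0       0       0                                
 18        0       0       0       0       0       0       0       0                                
 19        0       0       0       0       0       0       0       0                                
 20        0       0       0       0       0       0       0       0                                
                                                                                                    


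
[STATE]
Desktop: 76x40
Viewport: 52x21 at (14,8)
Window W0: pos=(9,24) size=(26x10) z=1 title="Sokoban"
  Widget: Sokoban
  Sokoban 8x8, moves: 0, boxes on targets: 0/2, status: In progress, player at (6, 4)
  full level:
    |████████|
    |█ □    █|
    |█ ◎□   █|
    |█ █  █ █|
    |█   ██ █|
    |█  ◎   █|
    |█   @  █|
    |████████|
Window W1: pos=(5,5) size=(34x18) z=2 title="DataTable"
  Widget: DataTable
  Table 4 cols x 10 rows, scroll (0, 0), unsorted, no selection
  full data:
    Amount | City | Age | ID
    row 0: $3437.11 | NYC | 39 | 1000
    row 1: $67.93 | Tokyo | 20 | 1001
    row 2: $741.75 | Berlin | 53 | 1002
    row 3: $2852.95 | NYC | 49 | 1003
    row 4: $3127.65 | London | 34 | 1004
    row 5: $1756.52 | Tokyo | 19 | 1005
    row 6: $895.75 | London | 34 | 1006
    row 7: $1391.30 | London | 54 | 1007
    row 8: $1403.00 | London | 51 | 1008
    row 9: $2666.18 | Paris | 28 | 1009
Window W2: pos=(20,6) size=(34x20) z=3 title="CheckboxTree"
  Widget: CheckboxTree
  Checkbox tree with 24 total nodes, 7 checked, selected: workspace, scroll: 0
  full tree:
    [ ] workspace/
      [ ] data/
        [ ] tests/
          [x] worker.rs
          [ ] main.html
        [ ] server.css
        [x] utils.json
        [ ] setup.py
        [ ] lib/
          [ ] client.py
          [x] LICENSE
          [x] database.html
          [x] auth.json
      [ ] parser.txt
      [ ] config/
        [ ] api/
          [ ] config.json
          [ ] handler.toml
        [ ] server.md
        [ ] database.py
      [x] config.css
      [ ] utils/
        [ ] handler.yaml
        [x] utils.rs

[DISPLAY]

│City ┠────────────────────────────────┨            
┼─────┃>[-] workspace/                 ┃            
│NYC  ┃   [-] data/                    ┃            
│Tokyo┃     [-] tests/                 ┃            
│Berli┃       [x] worker.rs            ┃            
│NYC  ┃       [ ] main.html            ┃            
│Londo┃     [ ] server.css             ┃            
│Tokyo┃     [x] utils.json             ┃            
│Londo┃     [ ] setup.py               ┃            
│Londo┃     [-] lib/                   ┃            
│Londo┃       [ ] client.py            ┃            
│Paris┃       [x] LICENSE              ┃            
      ┃       [x] database.html        ┃            
      ┃       [x] auth.json            ┃            
━━━━━━┃   [ ] parser.txt               ┃            
      ┃   [ ] config/                  ┃            
━━━━━━┃     [ ] api/                   ┃            
oban  ┗━━━━━━━━━━━━━━━━━━━━━━━━━━━━━━━━┛            
────────────────────┨                               
████                ┃                               
   █                ┃                               


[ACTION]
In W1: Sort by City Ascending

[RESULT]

│City ┠────────────────────────────────┨            
┼─────┃>[-] workspace/                 ┃            
│Berli┃   [-] data/                    ┃            
│Londo┃     [-] tests/                 ┃            
│Londo┃       [x] worker.rs            ┃            
│Londo┃       [ ] main.html            ┃            
│Londo┃     [ ] server.css             ┃            
│NYC  ┃     [x] utils.json             ┃            
│NYC  ┃     [ ] setup.py               ┃            
│Paris┃     [-] lib/                   ┃            
│Tokyo┃       [ ] client.py            ┃            
│Tokyo┃       [x] LICENSE              ┃            
      ┃       [x] database.html        ┃            
      ┃       [x] auth.json            ┃            
━━━━━━┃   [ ] parser.txt               ┃            
      ┃   [ ] config/                  ┃            
━━━━━━┃     [ ] api/                   ┃            
oban  ┗━━━━━━━━━━━━━━━━━━━━━━━━━━━━━━━━┛            
────────────────────┨                               
████                ┃                               
   █                ┃                               


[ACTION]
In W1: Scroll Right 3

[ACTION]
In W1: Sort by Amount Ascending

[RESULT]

│City ┠────────────────────────────────┨            
┼─────┃>[-] workspace/                 ┃            
│Tokyo┃   [-] data/                    ┃            
│Berli┃     [-] tests/                 ┃            
│Londo┃       [x] worker.rs            ┃            
│Londo┃       [ ] main.html            ┃            
│Londo┃     [ ] server.css             ┃            
│Tokyo┃     [x] utils.json             ┃            
│Paris┃     [ ] setup.py               ┃            
│NYC  ┃     [-] lib/                   ┃            
│Londo┃       [ ] client.py            ┃            
│NYC  ┃       [x] LICENSE              ┃            
      ┃       [x] database.html        ┃            
      ┃       [x] auth.json            ┃            
━━━━━━┃   [ ] parser.txt               ┃            
      ┃   [ ] config/                  ┃            
━━━━━━┃     [ ] api/                   ┃            
oban  ┗━━━━━━━━━━━━━━━━━━━━━━━━━━━━━━━━┛            
────────────────────┨                               
████                ┃                               
   █                ┃                               


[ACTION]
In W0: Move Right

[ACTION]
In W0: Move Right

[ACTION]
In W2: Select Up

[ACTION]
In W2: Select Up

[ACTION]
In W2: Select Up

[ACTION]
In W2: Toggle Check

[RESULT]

│City ┠────────────────────────────────┨            
┼─────┃>[x] workspace/                 ┃            
│Tokyo┃   [x] data/                    ┃            
│Berli┃     [x] tests/                 ┃            
│Londo┃       [x] worker.rs            ┃            
│Londo┃       [x] main.html            ┃            
│Londo┃     [x] server.css             ┃            
│Tokyo┃     [x] utils.json             ┃            
│Paris┃     [x] setup.py               ┃            
│NYC  ┃     [x] lib/                   ┃            
│Londo┃       [x] client.py            ┃            
│NYC  ┃       [x] LICENSE              ┃            
      ┃       [x] database.html        ┃            
      ┃       [x] auth.json            ┃            
━━━━━━┃   [x] parser.txt               ┃            
      ┃   [x] config/                  ┃            
━━━━━━┃     [x] api/                   ┃            
oban  ┗━━━━━━━━━━━━━━━━━━━━━━━━━━━━━━━━┛            
────────────────────┨                               
████                ┃                               
   █                ┃                               
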